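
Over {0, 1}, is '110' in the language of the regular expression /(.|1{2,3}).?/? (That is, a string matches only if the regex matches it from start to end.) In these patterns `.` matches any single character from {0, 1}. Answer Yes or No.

Yes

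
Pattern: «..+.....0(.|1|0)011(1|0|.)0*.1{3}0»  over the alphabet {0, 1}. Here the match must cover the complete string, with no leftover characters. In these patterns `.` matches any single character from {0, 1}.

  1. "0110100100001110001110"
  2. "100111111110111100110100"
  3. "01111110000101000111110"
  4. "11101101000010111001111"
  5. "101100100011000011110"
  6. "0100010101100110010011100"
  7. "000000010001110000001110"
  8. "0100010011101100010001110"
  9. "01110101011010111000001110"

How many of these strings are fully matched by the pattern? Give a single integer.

4

1 → match
2 → no match — must end with "10"
3 → no match
4 → no match — must end with "10"
5 → match
6 → no match — must end with "10"
7 → match
8 → no match
9 → match
Total matched: 4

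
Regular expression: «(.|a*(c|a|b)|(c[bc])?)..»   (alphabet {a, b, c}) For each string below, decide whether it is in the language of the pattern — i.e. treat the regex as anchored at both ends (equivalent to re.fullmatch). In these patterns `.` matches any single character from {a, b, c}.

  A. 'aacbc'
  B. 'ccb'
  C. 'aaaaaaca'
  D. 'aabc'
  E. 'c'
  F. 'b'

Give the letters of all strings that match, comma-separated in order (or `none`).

A → match
B → match
C → match
D → match
E → no match
F → no match

A, B, C, D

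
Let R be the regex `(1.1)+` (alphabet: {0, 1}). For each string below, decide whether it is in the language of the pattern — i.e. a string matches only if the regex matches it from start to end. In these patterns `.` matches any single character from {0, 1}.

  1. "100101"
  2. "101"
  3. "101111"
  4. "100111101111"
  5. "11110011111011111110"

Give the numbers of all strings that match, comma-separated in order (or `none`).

1 → no match
2 → match
3 → match
4 → no match
5 → no match — must end with "1"

2, 3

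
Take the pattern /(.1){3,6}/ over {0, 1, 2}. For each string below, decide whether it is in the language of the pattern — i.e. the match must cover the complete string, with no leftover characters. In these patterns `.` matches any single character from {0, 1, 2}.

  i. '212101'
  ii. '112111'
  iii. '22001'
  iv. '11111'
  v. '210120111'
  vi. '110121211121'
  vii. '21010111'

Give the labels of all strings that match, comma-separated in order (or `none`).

i → match
ii → match
iii → no match
iv → no match
v → no match
vi → match
vii → match

i, ii, vi, vii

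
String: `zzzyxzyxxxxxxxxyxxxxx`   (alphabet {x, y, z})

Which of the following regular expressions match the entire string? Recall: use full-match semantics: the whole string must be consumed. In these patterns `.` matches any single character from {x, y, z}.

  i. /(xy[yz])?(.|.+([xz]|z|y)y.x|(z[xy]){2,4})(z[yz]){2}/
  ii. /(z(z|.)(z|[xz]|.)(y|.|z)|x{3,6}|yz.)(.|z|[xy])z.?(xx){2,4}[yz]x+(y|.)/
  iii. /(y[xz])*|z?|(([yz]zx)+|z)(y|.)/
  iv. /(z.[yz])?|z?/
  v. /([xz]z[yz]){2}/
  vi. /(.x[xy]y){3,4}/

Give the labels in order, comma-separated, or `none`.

ii

i → no match
ii → match
iii → no match
iv → no match
v → no match
vi → no match — must end with `y`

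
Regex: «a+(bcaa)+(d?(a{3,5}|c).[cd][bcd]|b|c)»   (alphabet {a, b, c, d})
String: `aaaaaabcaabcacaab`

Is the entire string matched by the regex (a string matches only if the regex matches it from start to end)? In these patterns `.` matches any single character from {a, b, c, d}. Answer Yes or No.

No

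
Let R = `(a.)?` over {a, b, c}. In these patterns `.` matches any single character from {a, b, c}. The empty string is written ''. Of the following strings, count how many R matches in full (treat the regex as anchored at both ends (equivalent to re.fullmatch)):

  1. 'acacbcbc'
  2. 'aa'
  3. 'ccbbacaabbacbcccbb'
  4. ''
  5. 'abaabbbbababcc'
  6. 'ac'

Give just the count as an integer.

1 → no match
2 → match
3 → no match
4 → match
5 → no match
6 → match
Total matched: 3

3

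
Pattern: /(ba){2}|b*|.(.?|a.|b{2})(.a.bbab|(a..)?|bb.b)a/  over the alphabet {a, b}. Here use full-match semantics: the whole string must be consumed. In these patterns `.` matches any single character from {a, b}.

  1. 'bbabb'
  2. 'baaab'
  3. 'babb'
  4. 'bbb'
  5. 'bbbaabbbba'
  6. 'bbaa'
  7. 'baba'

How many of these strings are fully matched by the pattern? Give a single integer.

1 → no match
2 → no match
3 → no match
4 → match
5 → no match
6 → no match
7 → match
Total matched: 2

2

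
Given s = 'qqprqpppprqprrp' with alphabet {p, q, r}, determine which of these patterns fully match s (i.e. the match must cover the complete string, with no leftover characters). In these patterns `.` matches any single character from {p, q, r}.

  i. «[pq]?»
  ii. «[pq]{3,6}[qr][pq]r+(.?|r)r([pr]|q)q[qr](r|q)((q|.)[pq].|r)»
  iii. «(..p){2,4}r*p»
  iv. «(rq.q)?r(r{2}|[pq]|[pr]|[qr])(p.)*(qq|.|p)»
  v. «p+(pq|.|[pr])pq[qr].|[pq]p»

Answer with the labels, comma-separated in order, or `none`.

i → no match
ii → no match
iii → match
iv → no match
v → no match

iii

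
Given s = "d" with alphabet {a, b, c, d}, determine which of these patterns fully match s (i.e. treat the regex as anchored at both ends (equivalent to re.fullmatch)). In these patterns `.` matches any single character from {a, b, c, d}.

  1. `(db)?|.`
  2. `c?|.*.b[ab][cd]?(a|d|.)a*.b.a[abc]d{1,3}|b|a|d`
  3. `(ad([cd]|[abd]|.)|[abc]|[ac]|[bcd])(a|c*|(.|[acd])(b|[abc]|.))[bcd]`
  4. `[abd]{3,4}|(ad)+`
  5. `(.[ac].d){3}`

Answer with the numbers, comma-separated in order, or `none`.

1 → match
2 → match
3 → no match
4 → no match
5 → no match

1, 2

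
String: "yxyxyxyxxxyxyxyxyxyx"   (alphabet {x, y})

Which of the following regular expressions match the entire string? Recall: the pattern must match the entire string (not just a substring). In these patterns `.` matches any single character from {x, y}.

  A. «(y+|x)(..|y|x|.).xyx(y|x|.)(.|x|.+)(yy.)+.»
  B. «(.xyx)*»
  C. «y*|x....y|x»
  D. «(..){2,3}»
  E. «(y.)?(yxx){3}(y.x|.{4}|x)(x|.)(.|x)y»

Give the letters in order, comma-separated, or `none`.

B

A → no match
B → match
C → no match
D → no match
E → no match — must end with "y"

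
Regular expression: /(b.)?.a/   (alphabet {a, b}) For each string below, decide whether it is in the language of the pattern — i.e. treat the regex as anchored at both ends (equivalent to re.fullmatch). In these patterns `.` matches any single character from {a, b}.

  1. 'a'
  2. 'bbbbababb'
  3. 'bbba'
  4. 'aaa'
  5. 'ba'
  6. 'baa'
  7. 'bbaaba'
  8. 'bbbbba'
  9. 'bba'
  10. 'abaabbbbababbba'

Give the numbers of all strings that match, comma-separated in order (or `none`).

1. 'a' → no match
2. 'bbbbababb' → no match — must end with 'a'
3. 'bbba' → match
4. 'aaa' → no match
5. 'ba' → match
6. 'baa' → no match
7. 'bbaaba' → no match
8. 'bbbbba' → no match
9. 'bba' → no match
10 → no match

3, 5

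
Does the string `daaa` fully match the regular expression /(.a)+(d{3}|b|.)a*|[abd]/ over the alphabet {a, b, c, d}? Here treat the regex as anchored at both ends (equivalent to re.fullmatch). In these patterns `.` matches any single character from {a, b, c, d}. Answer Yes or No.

Yes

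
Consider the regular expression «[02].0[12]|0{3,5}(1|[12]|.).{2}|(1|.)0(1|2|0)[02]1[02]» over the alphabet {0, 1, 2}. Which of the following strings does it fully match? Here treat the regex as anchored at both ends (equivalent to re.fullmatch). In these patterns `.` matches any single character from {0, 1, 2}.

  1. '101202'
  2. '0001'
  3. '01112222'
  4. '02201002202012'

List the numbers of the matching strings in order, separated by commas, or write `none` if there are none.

1 → no match
2 → match
3 → no match
4 → no match

2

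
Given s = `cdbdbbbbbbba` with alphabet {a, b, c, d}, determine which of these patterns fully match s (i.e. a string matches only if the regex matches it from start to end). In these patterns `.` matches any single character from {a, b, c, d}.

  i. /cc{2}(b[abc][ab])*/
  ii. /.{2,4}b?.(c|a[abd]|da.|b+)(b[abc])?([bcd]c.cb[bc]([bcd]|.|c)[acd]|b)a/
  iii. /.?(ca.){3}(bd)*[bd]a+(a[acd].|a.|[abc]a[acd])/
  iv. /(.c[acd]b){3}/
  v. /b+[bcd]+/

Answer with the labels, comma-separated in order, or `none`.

i → no match — must start with `cc`
ii → match
iii → no match
iv → no match — must end with `b`
v → no match — must start with `b`

ii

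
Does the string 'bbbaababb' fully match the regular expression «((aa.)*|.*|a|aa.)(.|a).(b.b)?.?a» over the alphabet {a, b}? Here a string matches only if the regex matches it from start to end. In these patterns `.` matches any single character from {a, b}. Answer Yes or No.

Every match must end with 'a', but 'bbbaababb' does not.

No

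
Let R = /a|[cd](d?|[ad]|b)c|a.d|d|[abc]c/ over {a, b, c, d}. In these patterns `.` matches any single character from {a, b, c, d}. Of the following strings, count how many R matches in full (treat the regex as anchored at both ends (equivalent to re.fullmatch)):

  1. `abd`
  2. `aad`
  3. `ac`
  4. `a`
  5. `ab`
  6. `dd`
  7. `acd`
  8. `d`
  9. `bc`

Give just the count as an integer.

7

1 → match
2 → match
3 → match
4 → match
5 → no match
6 → no match
7 → match
8 → match
9 → match
Total matched: 7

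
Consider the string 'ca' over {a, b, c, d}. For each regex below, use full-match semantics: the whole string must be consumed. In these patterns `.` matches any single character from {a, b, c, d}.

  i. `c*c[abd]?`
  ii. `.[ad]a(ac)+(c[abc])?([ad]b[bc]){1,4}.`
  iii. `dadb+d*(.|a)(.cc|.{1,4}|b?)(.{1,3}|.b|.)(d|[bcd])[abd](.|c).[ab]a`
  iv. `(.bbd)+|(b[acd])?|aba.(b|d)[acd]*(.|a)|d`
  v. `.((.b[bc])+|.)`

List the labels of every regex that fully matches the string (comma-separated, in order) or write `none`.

i, v

i → match
ii → no match
iii → no match — must start with 'dadb'
iv → no match
v → match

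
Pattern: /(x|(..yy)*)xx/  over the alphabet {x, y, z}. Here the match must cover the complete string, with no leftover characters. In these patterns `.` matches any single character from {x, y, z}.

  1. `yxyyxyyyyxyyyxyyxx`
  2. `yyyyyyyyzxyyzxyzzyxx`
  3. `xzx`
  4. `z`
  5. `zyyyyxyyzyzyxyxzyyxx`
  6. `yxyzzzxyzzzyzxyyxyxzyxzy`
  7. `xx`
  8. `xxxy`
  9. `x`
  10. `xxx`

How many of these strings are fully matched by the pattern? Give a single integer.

1 → match
2 → no match
3 → no match — must end with `xx`
4 → no match — must end with `xx`
5 → no match
6 → no match — must end with `xx`
7 → match
8 → no match — must end with `xx`
9 → no match — must end with `xx`
10 → match
Total matched: 3

3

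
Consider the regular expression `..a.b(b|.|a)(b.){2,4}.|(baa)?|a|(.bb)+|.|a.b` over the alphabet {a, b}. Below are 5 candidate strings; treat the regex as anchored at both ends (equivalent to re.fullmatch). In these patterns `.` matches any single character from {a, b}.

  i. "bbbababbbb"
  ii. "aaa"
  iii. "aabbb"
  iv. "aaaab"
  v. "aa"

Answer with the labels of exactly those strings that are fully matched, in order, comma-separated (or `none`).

none

i. "bbbababbbb" → no match
ii. "aaa" → no match
iii. "aabbb" → no match
iv. "aaaab" → no match
v. "aa" → no match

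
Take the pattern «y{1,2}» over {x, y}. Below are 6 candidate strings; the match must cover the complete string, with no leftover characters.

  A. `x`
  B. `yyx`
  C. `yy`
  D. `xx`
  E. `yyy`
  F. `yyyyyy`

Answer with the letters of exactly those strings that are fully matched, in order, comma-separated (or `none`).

C

A → no match — must start with `y`
B → no match — must end with `y`
C → match
D → no match — must start with `y`
E → no match
F → no match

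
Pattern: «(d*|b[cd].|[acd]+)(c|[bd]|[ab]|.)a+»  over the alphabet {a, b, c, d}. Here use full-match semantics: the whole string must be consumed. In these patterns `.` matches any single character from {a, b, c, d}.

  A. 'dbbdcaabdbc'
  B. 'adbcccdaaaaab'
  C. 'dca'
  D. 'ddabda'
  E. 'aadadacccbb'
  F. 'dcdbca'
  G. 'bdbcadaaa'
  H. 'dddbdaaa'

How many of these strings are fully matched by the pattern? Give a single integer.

A → no match — must end with 'a'
B → no match — must end with 'a'
C → match
D → no match
E → no match — must end with 'a'
F → no match
G → no match
H → no match
Total matched: 1

1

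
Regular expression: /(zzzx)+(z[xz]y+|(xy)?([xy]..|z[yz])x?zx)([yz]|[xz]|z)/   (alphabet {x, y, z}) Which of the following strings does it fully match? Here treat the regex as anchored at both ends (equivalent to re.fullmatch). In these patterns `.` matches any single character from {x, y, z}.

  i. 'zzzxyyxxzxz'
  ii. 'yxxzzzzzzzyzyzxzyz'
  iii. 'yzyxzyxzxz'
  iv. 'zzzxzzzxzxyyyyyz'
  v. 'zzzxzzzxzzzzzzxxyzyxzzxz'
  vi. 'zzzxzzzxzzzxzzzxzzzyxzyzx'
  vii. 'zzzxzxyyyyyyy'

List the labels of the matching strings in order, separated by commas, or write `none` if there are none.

i → match
ii → no match — must start with 'zzzx'
iii → no match — must start with 'zzzx'
iv → match
v → no match
vi → no match
vii → match

i, iv, vii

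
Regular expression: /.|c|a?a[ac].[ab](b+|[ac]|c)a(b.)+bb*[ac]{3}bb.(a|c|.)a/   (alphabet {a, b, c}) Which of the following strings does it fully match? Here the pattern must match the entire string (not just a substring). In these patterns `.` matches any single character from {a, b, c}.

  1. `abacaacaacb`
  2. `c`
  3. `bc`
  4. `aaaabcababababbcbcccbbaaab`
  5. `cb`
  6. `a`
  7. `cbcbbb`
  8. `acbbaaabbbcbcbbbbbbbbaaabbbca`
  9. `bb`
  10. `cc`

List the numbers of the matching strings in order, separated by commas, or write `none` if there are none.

2, 6

1 → no match
2 → match
3 → no match
4 → no match
5 → no match
6 → match
7 → no match
8 → no match
9 → no match
10 → no match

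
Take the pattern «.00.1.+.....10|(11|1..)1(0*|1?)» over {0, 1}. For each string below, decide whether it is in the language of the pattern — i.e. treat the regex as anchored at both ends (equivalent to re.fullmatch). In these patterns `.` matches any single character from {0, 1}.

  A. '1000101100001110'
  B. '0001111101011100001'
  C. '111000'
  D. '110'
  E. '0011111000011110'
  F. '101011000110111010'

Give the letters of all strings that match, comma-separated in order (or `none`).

A → match
B → no match
C → match
D → no match
E → no match
F → no match

A, C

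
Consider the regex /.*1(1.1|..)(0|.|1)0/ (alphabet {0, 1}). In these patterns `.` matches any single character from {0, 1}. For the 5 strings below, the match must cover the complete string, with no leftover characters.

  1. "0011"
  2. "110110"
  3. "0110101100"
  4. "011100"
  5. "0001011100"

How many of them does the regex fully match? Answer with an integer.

1 → no match — must end with "0"
2 → match
3 → no match
4 → match
5 → match
Total matched: 3

3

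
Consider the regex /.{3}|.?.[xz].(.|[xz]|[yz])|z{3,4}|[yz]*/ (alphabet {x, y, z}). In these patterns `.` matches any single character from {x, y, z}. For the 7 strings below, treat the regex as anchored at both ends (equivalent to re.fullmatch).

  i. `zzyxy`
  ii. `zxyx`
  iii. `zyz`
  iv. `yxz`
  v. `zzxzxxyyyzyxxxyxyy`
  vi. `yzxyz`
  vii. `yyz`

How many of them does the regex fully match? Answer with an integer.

5

i → no match
ii → match
iii → match
iv → match
v → no match
vi → match
vii → match
Total matched: 5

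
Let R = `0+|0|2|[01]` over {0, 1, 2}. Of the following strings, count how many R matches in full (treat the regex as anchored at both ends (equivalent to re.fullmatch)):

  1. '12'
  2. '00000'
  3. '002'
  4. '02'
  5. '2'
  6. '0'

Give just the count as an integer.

1 → no match
2 → match
3 → no match
4 → no match
5 → match
6 → match
Total matched: 3

3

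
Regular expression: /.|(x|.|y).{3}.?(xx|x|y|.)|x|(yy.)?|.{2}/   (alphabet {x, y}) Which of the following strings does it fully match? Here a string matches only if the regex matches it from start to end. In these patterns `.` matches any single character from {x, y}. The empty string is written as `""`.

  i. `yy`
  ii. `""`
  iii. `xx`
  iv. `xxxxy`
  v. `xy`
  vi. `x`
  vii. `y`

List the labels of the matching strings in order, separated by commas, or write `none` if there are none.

i, ii, iii, iv, v, vi, vii

i → match
ii → match
iii → match
iv → match
v → match
vi → match
vii → match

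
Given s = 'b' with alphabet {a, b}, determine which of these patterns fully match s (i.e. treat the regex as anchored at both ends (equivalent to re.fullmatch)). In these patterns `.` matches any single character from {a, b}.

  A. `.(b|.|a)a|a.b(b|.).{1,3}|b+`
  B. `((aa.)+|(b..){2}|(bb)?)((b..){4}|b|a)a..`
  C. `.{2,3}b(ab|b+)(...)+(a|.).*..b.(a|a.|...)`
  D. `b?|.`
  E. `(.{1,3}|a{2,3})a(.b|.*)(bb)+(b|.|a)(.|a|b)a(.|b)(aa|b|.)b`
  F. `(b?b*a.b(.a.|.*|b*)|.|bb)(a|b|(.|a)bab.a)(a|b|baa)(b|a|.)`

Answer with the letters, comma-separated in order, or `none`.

A, D

A → match
B → no match
C → no match
D → match
E → no match
F → no match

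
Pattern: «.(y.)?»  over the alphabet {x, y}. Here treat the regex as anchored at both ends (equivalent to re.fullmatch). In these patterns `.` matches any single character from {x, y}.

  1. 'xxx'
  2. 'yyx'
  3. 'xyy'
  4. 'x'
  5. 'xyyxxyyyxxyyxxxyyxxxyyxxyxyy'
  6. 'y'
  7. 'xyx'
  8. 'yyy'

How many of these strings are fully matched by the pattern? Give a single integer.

6

1 → no match
2 → match
3 → match
4 → match
5 → no match
6 → match
7 → match
8 → match
Total matched: 6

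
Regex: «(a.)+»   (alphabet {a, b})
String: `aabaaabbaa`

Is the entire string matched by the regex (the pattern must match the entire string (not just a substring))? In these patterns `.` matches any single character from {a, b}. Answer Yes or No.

No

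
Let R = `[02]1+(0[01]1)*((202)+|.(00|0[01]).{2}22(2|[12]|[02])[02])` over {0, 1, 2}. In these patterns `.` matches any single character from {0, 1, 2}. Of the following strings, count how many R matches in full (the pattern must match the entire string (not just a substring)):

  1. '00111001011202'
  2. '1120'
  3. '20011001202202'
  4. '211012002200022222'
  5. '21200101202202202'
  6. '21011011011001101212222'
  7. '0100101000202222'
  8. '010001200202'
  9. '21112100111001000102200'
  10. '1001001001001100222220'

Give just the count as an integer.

1

1 → no match
2. '1120' → no match
3 → no match
4 → no match
5 → no match
6 → match
7 → no match
8. '010001200202' → no match
9 → no match
10 → no match
Total matched: 1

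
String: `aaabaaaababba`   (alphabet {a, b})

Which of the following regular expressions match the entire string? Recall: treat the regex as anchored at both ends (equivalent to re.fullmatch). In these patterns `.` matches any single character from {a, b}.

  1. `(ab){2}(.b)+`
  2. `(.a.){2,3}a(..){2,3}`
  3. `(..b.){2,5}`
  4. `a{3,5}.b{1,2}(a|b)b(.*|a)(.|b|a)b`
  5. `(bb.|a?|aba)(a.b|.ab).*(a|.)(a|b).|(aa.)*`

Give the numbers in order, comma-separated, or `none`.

1 → no match — must start with `ab`
2 → match
3 → no match
4 → no match — must end with `b`
5 → match

2, 5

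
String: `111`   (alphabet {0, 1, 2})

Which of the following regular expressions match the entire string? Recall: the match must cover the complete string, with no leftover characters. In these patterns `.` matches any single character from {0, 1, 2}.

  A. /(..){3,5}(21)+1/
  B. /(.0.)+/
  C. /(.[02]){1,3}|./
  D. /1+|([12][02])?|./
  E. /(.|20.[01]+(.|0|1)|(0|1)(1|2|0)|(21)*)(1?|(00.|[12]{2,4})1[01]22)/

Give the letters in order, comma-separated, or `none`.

A → no match — must end with `211`
B → no match
C → no match
D → match
E → match

D, E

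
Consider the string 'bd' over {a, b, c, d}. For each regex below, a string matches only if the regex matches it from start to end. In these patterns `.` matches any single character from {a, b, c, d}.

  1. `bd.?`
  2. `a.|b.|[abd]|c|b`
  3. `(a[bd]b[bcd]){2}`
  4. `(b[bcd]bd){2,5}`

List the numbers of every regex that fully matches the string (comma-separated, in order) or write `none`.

1 → match
2 → match
3 → no match — must start with 'a'
4 → no match

1, 2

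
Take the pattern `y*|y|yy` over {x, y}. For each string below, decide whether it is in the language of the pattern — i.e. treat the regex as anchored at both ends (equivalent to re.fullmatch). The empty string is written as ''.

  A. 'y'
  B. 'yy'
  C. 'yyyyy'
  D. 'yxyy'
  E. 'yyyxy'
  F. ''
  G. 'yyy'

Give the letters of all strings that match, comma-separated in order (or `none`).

A, B, C, F, G

A → match
B → match
C → match
D → no match
E → no match
F → match
G → match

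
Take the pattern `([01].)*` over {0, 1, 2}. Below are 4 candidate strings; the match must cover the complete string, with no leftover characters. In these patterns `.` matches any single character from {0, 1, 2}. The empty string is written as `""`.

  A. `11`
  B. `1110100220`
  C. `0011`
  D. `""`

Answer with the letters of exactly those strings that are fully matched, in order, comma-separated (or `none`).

A → match
B → no match
C → match
D → match

A, C, D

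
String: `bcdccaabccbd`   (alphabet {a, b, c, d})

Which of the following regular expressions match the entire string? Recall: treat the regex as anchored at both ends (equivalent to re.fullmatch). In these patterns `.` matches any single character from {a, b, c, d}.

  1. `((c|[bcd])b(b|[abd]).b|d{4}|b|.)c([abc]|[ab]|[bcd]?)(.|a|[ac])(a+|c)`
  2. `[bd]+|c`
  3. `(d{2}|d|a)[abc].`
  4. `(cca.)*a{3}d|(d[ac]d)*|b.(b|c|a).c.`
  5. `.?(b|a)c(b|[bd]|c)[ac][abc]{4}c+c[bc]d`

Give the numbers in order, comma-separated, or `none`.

5

1 → no match
2 → no match
3 → no match
4 → no match
5 → match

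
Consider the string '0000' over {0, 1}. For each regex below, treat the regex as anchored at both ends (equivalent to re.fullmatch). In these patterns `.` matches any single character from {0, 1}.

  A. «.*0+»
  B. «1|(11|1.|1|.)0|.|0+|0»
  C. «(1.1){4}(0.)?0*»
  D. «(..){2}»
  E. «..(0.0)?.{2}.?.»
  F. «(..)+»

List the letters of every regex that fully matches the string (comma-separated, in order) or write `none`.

A, B, D, F

A → match
B → match
C → no match — must start with '1'
D → match
E → no match
F → match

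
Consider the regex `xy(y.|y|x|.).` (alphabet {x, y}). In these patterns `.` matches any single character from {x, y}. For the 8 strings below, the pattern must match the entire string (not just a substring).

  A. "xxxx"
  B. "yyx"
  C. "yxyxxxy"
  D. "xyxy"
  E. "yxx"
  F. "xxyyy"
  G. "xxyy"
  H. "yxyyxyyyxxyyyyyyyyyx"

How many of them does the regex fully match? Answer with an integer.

A. "xxxx" → no match — must start with "xy"
B. "yyx" → no match — must start with "xy"
C. "yxyxxxy" → no match — must start with "xy"
D. "xyxy" → match
E. "yxx" → no match — must start with "xy"
F. "xxyyy" → no match — must start with "xy"
G. "xxyy" → no match — must start with "xy"
H → no match — must start with "xy"
Total matched: 1

1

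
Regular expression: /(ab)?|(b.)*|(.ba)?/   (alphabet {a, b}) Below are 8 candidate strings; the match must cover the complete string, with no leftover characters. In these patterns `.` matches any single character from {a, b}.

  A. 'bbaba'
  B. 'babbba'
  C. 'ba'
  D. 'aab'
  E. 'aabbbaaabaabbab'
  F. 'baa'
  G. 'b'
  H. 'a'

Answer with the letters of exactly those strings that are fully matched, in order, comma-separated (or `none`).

B, C

A. 'bbaba' → no match
B. 'babbba' → match
C. 'ba' → match
D. 'aab' → no match
E → no match
F. 'baa' → no match
G. 'b' → no match
H. 'a' → no match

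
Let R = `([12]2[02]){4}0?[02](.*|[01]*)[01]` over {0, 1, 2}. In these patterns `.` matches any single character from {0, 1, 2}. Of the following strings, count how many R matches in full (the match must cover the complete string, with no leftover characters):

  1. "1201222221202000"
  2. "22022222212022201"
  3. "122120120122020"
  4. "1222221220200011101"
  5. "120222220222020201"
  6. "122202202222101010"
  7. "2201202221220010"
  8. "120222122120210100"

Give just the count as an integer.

1 → match
2 → match
3 → match
4 → no match
5 → match
6 → no match
7 → match
8 → match
Total matched: 6

6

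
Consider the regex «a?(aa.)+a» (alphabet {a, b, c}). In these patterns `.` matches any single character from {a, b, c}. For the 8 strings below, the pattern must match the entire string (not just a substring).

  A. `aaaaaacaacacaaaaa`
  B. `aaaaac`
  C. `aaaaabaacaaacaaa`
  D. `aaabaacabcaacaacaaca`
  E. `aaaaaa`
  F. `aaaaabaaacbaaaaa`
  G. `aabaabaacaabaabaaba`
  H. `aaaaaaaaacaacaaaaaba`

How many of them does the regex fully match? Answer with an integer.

2

A → no match
B → no match — must end with `a`
C → no match
D → no match
E → no match
F → no match
G → match
H → match
Total matched: 2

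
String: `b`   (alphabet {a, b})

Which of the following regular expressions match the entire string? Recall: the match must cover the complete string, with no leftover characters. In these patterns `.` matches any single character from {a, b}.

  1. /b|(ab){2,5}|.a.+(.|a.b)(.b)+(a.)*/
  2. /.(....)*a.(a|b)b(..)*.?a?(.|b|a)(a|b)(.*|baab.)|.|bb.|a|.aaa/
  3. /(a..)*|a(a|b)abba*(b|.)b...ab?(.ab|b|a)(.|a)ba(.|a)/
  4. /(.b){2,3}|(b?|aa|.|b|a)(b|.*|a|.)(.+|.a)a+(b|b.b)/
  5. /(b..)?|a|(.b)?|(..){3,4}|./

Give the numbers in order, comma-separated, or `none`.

1, 2, 5

1 → match
2 → match
3 → no match
4 → no match
5 → match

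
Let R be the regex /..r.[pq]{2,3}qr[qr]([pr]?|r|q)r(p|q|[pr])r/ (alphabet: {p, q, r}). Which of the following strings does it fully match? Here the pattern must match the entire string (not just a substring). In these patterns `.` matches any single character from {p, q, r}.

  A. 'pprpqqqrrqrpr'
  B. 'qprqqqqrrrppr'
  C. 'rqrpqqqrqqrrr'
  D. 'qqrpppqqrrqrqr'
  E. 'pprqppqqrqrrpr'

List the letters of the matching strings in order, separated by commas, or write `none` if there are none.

A, C, D, E

A → match
B → no match
C → match
D → match
E → match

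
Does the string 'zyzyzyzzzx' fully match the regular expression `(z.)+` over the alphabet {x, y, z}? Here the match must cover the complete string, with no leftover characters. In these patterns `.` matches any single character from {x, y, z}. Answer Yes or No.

Yes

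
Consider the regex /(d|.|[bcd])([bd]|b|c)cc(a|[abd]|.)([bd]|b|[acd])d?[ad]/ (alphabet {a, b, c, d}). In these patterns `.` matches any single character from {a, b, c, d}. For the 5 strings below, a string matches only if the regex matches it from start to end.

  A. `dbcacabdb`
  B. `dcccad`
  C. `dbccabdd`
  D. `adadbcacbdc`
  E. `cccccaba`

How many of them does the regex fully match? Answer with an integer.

A → no match
B → no match
C → match
D → no match
E → no match
Total matched: 1

1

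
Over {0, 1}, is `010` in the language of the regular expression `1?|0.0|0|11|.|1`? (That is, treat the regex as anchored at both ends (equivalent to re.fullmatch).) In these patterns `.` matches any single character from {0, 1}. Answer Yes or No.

Yes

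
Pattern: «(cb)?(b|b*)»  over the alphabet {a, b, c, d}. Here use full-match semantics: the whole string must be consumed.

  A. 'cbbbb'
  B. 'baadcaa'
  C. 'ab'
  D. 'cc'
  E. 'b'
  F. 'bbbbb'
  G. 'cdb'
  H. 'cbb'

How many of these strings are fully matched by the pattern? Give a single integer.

4

A → match
B → no match
C → no match
D → no match
E → match
F → match
G → no match
H → match
Total matched: 4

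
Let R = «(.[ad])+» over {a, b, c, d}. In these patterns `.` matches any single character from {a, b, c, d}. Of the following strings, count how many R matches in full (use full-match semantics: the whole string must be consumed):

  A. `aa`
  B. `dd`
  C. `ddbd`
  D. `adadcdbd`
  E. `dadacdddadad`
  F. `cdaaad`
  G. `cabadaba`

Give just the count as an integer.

7

A → match
B → match
C → match
D → match
E → match
F → match
G → match
Total matched: 7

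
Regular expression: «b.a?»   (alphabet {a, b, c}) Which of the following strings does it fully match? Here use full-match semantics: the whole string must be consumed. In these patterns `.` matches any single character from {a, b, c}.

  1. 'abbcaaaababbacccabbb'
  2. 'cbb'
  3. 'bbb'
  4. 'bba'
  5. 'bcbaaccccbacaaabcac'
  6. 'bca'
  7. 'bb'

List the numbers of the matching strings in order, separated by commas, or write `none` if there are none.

4, 6, 7

1 → no match — must start with 'b'
2. 'cbb' → no match — must start with 'b'
3. 'bbb' → no match
4. 'bba' → match
5 → no match
6. 'bca' → match
7. 'bb' → match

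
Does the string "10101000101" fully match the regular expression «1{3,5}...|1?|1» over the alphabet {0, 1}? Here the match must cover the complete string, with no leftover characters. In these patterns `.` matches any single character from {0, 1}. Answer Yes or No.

No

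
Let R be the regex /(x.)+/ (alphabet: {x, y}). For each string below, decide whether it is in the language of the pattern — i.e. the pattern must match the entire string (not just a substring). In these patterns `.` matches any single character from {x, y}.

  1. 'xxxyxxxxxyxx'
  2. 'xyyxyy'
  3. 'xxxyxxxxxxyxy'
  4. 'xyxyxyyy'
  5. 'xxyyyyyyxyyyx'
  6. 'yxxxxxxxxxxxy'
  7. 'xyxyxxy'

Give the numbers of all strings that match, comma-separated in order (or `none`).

1

1. 'xxxyxxxxxyxx' → match
2. 'xyyxyy' → no match
3 → no match
4. 'xyxyxyyy' → no match
5 → no match
6 → no match — must start with 'x'
7. 'xyxyxxy' → no match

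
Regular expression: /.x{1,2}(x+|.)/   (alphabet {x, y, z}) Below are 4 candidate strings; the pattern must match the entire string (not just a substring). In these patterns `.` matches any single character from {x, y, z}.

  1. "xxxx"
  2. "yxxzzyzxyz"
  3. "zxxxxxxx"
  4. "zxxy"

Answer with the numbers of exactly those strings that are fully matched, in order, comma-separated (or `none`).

1 → match
2 → no match
3 → match
4 → match

1, 3, 4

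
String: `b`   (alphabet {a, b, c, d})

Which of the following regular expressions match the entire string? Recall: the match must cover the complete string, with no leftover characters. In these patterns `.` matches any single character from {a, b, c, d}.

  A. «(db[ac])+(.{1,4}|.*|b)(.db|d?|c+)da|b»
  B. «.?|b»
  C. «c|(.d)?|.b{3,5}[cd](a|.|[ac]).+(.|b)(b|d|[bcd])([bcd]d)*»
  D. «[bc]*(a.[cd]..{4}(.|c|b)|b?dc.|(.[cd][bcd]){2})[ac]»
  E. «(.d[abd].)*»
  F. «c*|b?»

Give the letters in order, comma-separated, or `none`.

A → match
B → match
C → no match
D → no match
E → no match
F → match

A, B, F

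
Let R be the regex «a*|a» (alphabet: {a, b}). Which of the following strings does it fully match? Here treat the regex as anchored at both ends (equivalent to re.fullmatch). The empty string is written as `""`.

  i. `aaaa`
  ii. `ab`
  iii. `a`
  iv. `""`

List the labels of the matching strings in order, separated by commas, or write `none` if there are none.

i, iii, iv

i. `aaaa` → match
ii. `ab` → no match
iii. `a` → match
iv. `""` → match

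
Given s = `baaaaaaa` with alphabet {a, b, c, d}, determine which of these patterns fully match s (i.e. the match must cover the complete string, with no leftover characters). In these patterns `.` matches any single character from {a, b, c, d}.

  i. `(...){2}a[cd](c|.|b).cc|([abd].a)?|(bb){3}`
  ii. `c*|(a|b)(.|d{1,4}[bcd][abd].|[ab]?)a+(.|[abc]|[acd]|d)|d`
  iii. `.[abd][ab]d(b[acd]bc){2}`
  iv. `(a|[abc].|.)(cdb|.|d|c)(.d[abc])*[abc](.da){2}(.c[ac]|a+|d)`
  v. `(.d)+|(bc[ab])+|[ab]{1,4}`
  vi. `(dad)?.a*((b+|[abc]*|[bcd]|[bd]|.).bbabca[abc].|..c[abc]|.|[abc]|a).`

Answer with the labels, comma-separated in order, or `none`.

i → no match
ii → match
iii → no match — must end with `bc`
iv → no match
v → no match
vi → match

ii, vi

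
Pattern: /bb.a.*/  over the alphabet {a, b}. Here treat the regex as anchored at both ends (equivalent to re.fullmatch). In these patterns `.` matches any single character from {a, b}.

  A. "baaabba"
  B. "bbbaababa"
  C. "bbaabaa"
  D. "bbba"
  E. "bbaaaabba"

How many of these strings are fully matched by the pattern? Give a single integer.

A → no match — must start with "bb"
B → match
C → match
D → match
E → match
Total matched: 4

4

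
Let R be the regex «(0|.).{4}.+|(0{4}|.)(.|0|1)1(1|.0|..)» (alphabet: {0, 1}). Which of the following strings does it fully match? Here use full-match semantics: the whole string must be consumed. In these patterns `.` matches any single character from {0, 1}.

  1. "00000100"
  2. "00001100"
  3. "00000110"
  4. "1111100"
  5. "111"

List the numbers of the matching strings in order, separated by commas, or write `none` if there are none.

1, 2, 3, 4

1 → match
2 → match
3 → match
4 → match
5 → no match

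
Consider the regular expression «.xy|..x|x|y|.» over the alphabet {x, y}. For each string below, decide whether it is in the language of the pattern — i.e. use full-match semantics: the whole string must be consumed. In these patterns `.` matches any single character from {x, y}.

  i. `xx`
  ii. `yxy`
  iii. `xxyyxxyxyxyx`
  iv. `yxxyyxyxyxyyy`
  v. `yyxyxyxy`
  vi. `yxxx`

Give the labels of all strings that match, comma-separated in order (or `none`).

ii

i → no match
ii → match
iii → no match
iv → no match
v → no match
vi → no match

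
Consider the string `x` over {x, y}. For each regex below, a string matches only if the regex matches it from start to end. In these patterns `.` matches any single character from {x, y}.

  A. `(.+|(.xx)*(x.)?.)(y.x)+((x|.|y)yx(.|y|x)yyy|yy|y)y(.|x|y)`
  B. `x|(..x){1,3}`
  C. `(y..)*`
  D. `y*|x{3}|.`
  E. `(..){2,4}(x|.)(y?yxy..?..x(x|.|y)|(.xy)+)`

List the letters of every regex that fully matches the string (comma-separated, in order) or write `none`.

B, D

A → no match
B → match
C → no match
D → match
E → no match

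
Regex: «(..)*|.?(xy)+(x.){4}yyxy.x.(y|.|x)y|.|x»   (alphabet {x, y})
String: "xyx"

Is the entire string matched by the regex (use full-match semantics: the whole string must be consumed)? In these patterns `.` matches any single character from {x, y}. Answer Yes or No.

No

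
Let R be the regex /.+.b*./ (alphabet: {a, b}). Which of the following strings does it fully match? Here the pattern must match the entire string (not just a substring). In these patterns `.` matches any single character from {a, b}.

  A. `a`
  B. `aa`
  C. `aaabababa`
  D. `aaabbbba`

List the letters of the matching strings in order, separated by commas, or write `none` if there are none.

C, D

A → no match
B → no match
C → match
D → match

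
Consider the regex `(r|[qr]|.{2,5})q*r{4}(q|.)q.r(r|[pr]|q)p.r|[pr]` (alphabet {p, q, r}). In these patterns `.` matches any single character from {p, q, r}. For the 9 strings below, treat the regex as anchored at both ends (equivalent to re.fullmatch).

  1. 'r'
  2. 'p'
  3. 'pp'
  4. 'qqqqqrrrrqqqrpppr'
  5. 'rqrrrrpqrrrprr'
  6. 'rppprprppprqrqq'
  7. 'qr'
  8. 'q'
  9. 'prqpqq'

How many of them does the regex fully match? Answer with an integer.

1. 'r' → match
2. 'p' → match
3. 'pp' → no match
4 → match
5 → match
6 → no match
7. 'qr' → no match
8. 'q' → no match
9. 'prqpqq' → no match
Total matched: 4

4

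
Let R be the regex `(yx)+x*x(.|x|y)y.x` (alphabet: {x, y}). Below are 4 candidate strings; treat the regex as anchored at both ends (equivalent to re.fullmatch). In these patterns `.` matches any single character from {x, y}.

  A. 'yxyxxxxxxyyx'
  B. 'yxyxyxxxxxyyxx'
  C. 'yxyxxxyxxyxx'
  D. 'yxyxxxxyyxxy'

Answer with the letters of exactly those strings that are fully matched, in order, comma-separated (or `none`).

A. 'yxyxxxxxxyyx' → match
B → match
C. 'yxyxxxyxxyxx' → no match
D. 'yxyxxxxyyxxy' → no match — must end with 'x'

A, B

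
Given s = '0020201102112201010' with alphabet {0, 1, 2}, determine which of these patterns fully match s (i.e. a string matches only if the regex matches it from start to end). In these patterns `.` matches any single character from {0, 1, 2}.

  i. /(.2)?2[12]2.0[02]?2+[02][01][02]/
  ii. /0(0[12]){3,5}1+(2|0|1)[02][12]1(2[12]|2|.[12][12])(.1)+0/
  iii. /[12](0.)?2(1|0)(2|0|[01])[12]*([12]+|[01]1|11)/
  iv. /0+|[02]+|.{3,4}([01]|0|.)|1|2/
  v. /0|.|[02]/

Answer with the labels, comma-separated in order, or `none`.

ii

i → no match
ii → match
iii → no match
iv → no match
v → no match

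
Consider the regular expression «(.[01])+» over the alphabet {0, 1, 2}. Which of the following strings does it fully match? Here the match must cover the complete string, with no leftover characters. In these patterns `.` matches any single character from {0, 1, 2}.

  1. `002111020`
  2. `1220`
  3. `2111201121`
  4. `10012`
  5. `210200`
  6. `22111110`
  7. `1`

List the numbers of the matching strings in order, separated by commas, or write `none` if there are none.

3

1 → no match
2 → no match
3 → match
4 → no match
5 → no match
6 → no match
7 → no match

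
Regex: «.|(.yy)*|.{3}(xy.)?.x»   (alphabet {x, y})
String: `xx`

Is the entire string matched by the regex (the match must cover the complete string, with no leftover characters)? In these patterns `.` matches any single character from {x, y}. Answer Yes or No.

No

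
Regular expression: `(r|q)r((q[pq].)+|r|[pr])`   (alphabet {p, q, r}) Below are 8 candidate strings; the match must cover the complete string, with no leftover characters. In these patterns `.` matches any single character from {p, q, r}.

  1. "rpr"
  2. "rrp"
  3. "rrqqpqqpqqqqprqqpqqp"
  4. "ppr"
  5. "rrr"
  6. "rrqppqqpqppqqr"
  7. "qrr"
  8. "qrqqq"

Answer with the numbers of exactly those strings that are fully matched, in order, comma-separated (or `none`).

2, 3, 5, 6, 7, 8

1 → no match
2 → match
3 → match
4 → no match
5 → match
6 → match
7 → match
8 → match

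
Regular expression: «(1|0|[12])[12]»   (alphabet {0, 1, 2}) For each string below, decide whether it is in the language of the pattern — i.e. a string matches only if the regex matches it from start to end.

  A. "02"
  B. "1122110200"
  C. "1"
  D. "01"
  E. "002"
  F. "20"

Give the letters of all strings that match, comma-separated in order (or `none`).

A → match
B → no match
C → no match
D → match
E → no match
F → no match

A, D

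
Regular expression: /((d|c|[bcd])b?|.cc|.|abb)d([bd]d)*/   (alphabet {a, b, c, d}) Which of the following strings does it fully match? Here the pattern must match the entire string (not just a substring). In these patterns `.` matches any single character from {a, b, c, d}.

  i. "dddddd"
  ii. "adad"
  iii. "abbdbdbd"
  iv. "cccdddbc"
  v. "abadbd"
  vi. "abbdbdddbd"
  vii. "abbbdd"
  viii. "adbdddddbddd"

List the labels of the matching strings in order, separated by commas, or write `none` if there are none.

i → match
ii → no match
iii → match
iv → no match
v → no match
vi → match
vii → no match
viii → match

i, iii, vi, viii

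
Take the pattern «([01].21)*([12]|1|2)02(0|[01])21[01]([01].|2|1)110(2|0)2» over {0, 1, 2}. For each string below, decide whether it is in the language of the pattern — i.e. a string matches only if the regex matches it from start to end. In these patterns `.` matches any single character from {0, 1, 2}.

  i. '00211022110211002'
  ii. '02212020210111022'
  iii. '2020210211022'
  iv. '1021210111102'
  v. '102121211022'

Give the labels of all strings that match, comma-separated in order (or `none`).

ii, iii

i → no match
ii → match
iii → match
iv → no match
v → no match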